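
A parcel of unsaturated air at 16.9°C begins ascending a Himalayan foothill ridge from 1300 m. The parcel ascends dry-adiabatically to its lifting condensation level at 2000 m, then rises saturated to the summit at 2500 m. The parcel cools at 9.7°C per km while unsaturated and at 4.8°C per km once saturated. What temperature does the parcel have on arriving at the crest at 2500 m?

1300 → 2000 m (dry, 9.7°C/km): ΔT = -9.7 × 0.7 = -6.79°C → T = 10.11°C
2000 → 2500 m (saturated, 4.8°C/km): ΔT = -4.8 × 0.5 = -2.4°C → T = 7.71°C

7.71°C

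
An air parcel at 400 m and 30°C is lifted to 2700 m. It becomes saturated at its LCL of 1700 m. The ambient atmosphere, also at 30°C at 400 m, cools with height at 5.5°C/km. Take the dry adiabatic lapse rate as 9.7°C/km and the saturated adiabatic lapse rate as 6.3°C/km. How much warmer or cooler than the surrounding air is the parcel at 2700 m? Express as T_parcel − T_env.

Parcel:
  400–1700 m, dry: Δz = 1.3 km ⇒ ΔT = -12.61°C; T = 17.39°C
  1700–2700 m, saturated: Δz = 1 km ⇒ ΔT = -6.3°C; T = 11.09°C
Environment:
  400–2700 m, environment: Δz = 2.3 km ⇒ ΔT = -12.65°C; T = 17.35°C
T_parcel − T_env = 11.09 − 17.35 = -6.26°C

-6.26°C (parcel cooler than environment)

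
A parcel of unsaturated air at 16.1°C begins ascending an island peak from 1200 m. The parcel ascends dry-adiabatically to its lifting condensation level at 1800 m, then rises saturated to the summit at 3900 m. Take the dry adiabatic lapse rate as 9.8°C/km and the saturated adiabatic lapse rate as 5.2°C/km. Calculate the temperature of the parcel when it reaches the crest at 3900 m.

From 1200 m to 1800 m (dry): cools by 9.8 × 0.6 = 5.88°C, giving 10.22°C.
From 1800 m to 3900 m (saturated): cools by 5.2 × 2.1 = 10.92°C, giving -0.7°C.

-0.7°C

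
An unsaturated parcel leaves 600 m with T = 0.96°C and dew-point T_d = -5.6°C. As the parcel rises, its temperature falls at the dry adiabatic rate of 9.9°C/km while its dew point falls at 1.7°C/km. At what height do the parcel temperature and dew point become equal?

1400 m

T and T_d converge at 9.9 − 1.7 = 8.2°C per km
Height above start = (0.96 − (-5.6)) / 8.2 = 0.8 km
LCL altitude = 600 m + 800 m = 1400 m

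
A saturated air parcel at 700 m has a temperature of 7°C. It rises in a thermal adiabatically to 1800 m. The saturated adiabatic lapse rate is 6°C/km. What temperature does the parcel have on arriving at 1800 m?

700–1800 m, saturated adiabatic: Δz = 1.1 km ⇒ ΔT = -6.6°C; T = 0.4°C

0.4°C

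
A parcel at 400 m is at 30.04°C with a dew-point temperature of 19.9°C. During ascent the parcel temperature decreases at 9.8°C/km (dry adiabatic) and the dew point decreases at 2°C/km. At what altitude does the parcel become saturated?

T and T_d converge at 9.8 − 2 = 7.8°C per km
Height above start = (30.04 − 19.9) / 7.8 = 1.3 km
LCL altitude = 400 m + 1300 m = 1700 m

1700 m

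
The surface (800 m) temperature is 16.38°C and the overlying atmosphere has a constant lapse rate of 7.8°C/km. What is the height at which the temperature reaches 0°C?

2900 m

Height above start = (16.38 − 0) / 7.8 = 2.1 km
Altitude = 800 m + 2100 m = 2900 m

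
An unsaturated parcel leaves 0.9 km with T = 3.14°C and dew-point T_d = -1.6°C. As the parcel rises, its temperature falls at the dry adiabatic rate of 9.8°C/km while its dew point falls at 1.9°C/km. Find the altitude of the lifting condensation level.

T and T_d converge at 9.8 − 1.9 = 7.9°C per km
Height above start = (3.14 − (-1.6)) / 7.9 = 0.6 km
LCL altitude = 900 m + 600 m = 1500 m

1.5 km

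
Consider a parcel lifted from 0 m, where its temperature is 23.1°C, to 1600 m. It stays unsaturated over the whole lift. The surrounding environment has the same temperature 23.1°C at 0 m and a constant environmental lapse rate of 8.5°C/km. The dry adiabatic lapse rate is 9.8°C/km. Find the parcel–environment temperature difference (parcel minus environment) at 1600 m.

-2.08°C (parcel cooler than environment)

Parcel:
  0 → 1600 m (dry, 9.8°C/km): ΔT = -9.8 × 1.6 = -15.68°C → T = 7.42°C
Environment:
  0 → 1600 m (environment, 8.5°C/km): ΔT = -8.5 × 1.6 = -13.6°C → T = 9.5°C
T_parcel − T_env = 7.42 − 9.5 = -2.08°C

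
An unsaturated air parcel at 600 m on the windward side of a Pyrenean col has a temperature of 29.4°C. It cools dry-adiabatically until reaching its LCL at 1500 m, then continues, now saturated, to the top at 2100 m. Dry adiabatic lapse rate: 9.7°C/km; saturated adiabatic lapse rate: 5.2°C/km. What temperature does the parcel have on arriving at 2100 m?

600 → 1500 m (dry, 9.7°C/km): ΔT = -9.7 × 0.9 = -8.73°C → T = 20.67°C
1500 → 2100 m (saturated, 5.2°C/km): ΔT = -5.2 × 0.6 = -3.12°C → T = 17.55°C

17.55°C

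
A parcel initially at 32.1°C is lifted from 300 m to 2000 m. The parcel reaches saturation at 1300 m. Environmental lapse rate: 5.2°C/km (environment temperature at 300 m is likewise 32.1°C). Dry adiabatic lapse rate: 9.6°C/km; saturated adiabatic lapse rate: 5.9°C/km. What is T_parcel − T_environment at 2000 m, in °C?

-4.89°C (parcel cooler than environment)

Parcel:
  Dry to 1300 m: -9.6 × 1 km = -9.6°C, so T = 22.5°C.
  Saturated to 2000 m: -5.9 × 0.7 km = -4.13°C, so T = 18.37°C.
Environment:
  Environment to 2000 m: -5.2 × 1.7 km = -8.84°C, so T = 23.26°C.
T_parcel − T_env = 18.37 − 23.26 = -4.89°C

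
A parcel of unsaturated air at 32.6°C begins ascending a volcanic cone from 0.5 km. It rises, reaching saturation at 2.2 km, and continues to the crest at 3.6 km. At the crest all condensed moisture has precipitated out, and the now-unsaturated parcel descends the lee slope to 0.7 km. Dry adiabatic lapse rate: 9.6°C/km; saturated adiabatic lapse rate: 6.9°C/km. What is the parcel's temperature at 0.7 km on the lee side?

34.46°C

500 → 2200 m (dry, 9.6°C/km): ΔT = -9.6 × 1.7 = -16.32°C → T = 16.28°C
2200 → 3600 m (saturated, 6.9°C/km): ΔT = -6.9 × 1.4 = -9.66°C → T = 6.62°C
3600 → 700 m (dry descent, 9.6°C/km): ΔT = +9.6 × 2.9 = +27.84°C → T = 34.46°C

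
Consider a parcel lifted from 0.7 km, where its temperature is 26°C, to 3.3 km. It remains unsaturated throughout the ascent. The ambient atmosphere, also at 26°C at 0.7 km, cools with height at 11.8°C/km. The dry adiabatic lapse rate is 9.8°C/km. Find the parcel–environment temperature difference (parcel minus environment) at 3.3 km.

+5.2°C (parcel warmer than environment)

Parcel:
  700–3300 m, dry: Δz = 2.6 km ⇒ ΔT = -25.48°C; T = 0.52°C
Environment:
  700–3300 m, environment: Δz = 2.6 km ⇒ ΔT = -30.68°C; T = -4.68°C
T_parcel − T_env = 0.52 − (-4.68) = +5.2°C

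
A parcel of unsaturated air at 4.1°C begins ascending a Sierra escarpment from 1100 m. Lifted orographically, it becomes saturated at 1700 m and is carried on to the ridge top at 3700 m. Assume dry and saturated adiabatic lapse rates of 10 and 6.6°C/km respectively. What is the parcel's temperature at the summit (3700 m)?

1100–1700 m, dry: Δz = 0.6 km ⇒ ΔT = -6°C; T = -1.9°C
1700–3700 m, saturated: Δz = 2 km ⇒ ΔT = -13.2°C; T = -15.1°C

-15.1°C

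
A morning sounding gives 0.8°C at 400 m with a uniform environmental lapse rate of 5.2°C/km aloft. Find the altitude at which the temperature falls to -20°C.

4400 m

Height above start = (0.8 − (-20)) / 5.2 = 4 km
Altitude = 400 m + 4000 m = 4400 m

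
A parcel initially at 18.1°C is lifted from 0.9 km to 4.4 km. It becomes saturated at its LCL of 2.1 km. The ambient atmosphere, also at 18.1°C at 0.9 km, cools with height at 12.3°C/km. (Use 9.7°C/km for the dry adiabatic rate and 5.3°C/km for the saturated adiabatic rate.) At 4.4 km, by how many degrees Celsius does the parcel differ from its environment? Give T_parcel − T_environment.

Parcel:
  Dry to 2100 m: -9.7 × 1.2 km = -11.64°C, so T = 6.46°C.
  Saturated to 4400 m: -5.3 × 2.3 km = -12.19°C, so T = -5.73°C.
Environment:
  Environment to 4400 m: -12.3 × 3.5 km = -43.05°C, so T = -24.95°C.
T_parcel − T_env = -5.73 − (-24.95) = +19.22°C

+19.22°C (parcel warmer than environment)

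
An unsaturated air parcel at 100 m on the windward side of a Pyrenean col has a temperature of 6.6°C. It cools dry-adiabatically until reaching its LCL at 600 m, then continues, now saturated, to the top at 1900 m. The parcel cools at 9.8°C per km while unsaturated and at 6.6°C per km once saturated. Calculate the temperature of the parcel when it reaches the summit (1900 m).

100–600 m, dry: Δz = 0.5 km ⇒ ΔT = -4.9°C; T = 1.7°C
600–1900 m, saturated: Δz = 1.3 km ⇒ ΔT = -8.58°C; T = -6.88°C

-6.88°C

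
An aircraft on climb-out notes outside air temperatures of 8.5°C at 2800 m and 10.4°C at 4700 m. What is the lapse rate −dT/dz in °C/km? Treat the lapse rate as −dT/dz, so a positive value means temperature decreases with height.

-1°C/km

Γ = −ΔT/Δz = (8.5 − 10.4) / (4700 − 2800) m
  = -1.9°C / 1.9 km = -1°C/km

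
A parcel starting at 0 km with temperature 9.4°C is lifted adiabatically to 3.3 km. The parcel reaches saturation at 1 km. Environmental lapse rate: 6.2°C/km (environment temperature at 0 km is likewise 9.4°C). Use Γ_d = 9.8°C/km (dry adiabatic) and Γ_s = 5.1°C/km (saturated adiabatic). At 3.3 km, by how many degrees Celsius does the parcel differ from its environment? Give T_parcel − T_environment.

-1.07°C (parcel cooler than environment)

Parcel:
  0 → 1000 m (dry, 9.8°C/km): ΔT = -9.8 × 1 = -9.8°C → T = -0.4°C
  1000 → 3300 m (saturated, 5.1°C/km): ΔT = -5.1 × 2.3 = -11.73°C → T = -12.13°C
Environment:
  0 → 3300 m (environment, 6.2°C/km): ΔT = -6.2 × 3.3 = -20.46°C → T = -11.06°C
T_parcel − T_env = -12.13 − (-11.06) = -1.07°C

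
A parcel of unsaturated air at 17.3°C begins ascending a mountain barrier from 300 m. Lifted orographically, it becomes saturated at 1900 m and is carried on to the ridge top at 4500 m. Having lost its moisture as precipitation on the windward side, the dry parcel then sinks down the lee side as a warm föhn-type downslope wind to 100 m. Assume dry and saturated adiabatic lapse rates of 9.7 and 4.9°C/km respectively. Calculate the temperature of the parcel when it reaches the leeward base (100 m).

31.72°C

From 300 m to 1900 m (dry): cools by 9.7 × 1.6 = 15.52°C, giving 1.78°C.
From 1900 m to 4500 m (saturated): cools by 4.9 × 2.6 = 12.74°C, giving -10.96°C.
From 4500 m to 100 m (dry descent): warms by 9.7 × 4.4 = 42.68°C, giving 31.72°C.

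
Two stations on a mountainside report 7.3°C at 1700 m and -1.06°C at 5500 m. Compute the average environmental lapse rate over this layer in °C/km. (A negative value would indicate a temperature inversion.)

2.2°C/km

Γ = −ΔT/Δz = (7.3 − (-1.06)) / (5500 − 1700) m
  = 8.36°C / 3.8 km = 2.2°C/km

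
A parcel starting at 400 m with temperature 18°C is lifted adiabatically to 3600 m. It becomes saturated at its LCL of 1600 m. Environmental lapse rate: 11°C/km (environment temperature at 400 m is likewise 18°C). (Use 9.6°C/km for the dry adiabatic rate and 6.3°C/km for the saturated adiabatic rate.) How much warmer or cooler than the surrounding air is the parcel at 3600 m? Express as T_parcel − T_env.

+11.08°C (parcel warmer than environment)

Parcel:
  From 400 m to 1600 m (dry): cools by 9.6 × 1.2 = 11.52°C, giving 6.48°C.
  From 1600 m to 3600 m (saturated): cools by 6.3 × 2 = 12.6°C, giving -6.12°C.
Environment:
  From 400 m to 3600 m (environment): cools by 11 × 3.2 = 35.2°C, giving -17.2°C.
T_parcel − T_env = -6.12 − (-17.2) = +11.08°C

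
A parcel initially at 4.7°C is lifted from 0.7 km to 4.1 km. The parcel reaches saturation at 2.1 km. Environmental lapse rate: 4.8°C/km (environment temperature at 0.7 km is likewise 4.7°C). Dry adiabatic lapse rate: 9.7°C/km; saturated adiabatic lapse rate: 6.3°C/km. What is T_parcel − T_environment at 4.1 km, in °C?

Parcel:
  700 → 2100 m (dry, 9.7°C/km): ΔT = -9.7 × 1.4 = -13.58°C → T = -8.88°C
  2100 → 4100 m (saturated, 6.3°C/km): ΔT = -6.3 × 2 = -12.6°C → T = -21.48°C
Environment:
  700 → 4100 m (environment, 4.8°C/km): ΔT = -4.8 × 3.4 = -16.32°C → T = -11.62°C
T_parcel − T_env = -21.48 − (-11.62) = -9.86°C

-9.86°C (parcel cooler than environment)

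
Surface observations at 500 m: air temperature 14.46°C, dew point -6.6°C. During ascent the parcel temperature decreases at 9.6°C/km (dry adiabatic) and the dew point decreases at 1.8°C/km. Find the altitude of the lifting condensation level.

T and T_d converge at 9.6 − 1.8 = 7.8°C per km
Height above start = (14.46 − (-6.6)) / 7.8 = 2.7 km
LCL altitude = 500 m + 2700 m = 3200 m

3200 m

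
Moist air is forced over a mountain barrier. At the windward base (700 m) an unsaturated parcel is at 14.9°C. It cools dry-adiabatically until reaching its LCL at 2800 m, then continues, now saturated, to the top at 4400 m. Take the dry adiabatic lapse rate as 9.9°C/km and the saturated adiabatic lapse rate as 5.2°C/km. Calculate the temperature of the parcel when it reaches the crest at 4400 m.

Dry to 2800 m: -9.9 × 2.1 km = -20.79°C, so T = -5.89°C.
Saturated to 4400 m: -5.2 × 1.6 km = -8.32°C, so T = -14.21°C.

-14.21°C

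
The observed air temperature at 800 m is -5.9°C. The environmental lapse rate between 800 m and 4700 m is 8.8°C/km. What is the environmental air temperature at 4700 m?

From 800 m to 4700 m (environmental): cools by 8.8 × 3.9 = 34.32°C, giving -40.22°C.

-40.22°C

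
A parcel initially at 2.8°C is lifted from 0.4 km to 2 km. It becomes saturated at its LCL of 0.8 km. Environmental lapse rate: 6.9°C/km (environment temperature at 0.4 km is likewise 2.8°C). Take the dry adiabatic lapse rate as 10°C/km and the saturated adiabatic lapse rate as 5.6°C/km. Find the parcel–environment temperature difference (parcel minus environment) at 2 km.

Parcel:
  400 → 800 m (dry, 10°C/km): ΔT = -10 × 0.4 = -4°C → T = -1.2°C
  800 → 2000 m (saturated, 5.6°C/km): ΔT = -5.6 × 1.2 = -6.72°C → T = -7.92°C
Environment:
  400 → 2000 m (environment, 6.9°C/km): ΔT = -6.9 × 1.6 = -11.04°C → T = -8.24°C
T_parcel − T_env = -7.92 − (-8.24) = +0.32°C

+0.32°C (parcel warmer than environment)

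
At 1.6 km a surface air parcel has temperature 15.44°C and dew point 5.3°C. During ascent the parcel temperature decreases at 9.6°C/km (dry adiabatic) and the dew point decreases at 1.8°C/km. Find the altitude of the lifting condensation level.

T and T_d converge at 9.6 − 1.8 = 7.8°C per km
Height above start = (15.44 − 5.3) / 7.8 = 1.3 km
LCL altitude = 1600 m + 1300 m = 2900 m

2.9 km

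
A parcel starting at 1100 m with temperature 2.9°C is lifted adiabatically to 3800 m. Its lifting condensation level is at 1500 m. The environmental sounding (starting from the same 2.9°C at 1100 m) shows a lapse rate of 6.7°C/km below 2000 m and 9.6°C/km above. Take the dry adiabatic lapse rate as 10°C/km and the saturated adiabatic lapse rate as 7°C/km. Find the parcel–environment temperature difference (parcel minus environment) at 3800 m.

Parcel:
  1100 → 1500 m (dry, 10°C/km): ΔT = -10 × 0.4 = -4°C → T = -1.1°C
  1500 → 3800 m (saturated, 7°C/km): ΔT = -7 × 2.3 = -16.1°C → T = -17.2°C
Environment:
  1100 → 2000 m (environment, lower layer, 6.7°C/km): ΔT = -6.7 × 0.9 = -6.03°C → T = -3.13°C
  2000 → 3800 m (environment, upper layer, 9.6°C/km): ΔT = -9.6 × 1.8 = -17.28°C → T = -20.41°C
T_parcel − T_env = -17.2 − (-20.41) = +3.21°C

+3.21°C (parcel warmer than environment)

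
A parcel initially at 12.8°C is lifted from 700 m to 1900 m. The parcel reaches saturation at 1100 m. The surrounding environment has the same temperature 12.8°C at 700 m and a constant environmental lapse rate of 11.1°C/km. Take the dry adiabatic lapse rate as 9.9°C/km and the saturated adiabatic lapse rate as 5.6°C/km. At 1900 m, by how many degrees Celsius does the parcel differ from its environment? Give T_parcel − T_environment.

Parcel:
  700 → 1100 m (dry, 9.9°C/km): ΔT = -9.9 × 0.4 = -3.96°C → T = 8.84°C
  1100 → 1900 m (saturated, 5.6°C/km): ΔT = -5.6 × 0.8 = -4.48°C → T = 4.36°C
Environment:
  700 → 1900 m (environment, 11.1°C/km): ΔT = -11.1 × 1.2 = -13.32°C → T = -0.52°C
T_parcel − T_env = 4.36 − (-0.52) = +4.88°C

+4.88°C (parcel warmer than environment)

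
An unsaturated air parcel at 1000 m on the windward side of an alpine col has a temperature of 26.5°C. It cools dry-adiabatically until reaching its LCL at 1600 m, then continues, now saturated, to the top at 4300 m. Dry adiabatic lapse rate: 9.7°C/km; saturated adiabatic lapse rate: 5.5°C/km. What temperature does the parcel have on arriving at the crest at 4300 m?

1000 → 1600 m (dry, 9.7°C/km): ΔT = -9.7 × 0.6 = -5.82°C → T = 20.68°C
1600 → 4300 m (saturated, 5.5°C/km): ΔT = -5.5 × 2.7 = -14.85°C → T = 5.83°C

5.83°C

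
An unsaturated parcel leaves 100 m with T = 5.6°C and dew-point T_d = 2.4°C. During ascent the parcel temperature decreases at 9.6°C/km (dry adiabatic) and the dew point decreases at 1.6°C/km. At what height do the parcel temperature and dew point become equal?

T and T_d converge at 9.6 − 1.6 = 8°C per km
Height above start = (5.6 − 2.4) / 8 = 0.4 km
LCL altitude = 100 m + 400 m = 500 m

500 m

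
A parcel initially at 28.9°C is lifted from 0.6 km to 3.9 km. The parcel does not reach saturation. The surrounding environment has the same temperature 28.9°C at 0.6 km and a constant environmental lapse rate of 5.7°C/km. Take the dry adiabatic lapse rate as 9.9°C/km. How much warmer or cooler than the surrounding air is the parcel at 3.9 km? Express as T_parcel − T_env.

-13.86°C (parcel cooler than environment)

Parcel:
  600 → 3900 m (dry, 9.9°C/km): ΔT = -9.9 × 3.3 = -32.67°C → T = -3.77°C
Environment:
  600 → 3900 m (environment, 5.7°C/km): ΔT = -5.7 × 3.3 = -18.81°C → T = 10.09°C
T_parcel − T_env = -3.77 − 10.09 = -13.86°C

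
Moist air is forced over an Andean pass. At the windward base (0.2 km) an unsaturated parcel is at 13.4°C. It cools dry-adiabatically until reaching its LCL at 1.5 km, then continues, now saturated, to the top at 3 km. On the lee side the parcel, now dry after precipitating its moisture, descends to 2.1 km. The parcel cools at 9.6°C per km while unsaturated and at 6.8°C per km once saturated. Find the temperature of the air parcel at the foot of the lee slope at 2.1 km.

-0.64°C

From 200 m to 1500 m (dry): cools by 9.6 × 1.3 = 12.48°C, giving 0.92°C.
From 1500 m to 3000 m (saturated): cools by 6.8 × 1.5 = 10.2°C, giving -9.28°C.
From 3000 m to 2100 m (dry descent): warms by 9.6 × 0.9 = 8.64°C, giving -0.64°C.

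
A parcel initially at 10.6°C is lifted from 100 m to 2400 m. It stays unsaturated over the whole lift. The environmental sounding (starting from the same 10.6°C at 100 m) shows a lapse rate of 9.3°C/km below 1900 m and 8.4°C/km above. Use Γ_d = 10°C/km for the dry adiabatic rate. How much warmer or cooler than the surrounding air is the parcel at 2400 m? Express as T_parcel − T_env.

-2.06°C (parcel cooler than environment)

Parcel:
  100 → 2400 m (dry, 10°C/km): ΔT = -10 × 2.3 = -23°C → T = -12.4°C
Environment:
  100 → 1900 m (environment, lower layer, 9.3°C/km): ΔT = -9.3 × 1.8 = -16.74°C → T = -6.14°C
  1900 → 2400 m (environment, upper layer, 8.4°C/km): ΔT = -8.4 × 0.5 = -4.2°C → T = -10.34°C
T_parcel − T_env = -12.4 − (-10.34) = -2.06°C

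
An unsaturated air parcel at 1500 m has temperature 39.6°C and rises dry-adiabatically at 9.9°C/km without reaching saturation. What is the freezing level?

Height above start = (39.6 − 0) / 9.9 = 4 km
Altitude = 1500 m + 4000 m = 5500 m

5500 m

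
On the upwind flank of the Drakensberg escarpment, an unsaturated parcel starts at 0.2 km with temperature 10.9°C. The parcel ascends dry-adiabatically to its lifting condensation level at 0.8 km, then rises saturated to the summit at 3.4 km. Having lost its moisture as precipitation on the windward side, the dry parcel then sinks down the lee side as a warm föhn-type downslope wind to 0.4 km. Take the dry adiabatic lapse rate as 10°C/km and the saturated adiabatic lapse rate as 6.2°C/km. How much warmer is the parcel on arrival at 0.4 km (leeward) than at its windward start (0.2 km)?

200 → 800 m (dry, 10°C/km): ΔT = -10 × 0.6 = -6°C → T = 4.9°C
800 → 3400 m (saturated, 6.2°C/km): ΔT = -6.2 × 2.6 = -16.12°C → T = -11.22°C
3400 → 400 m (dry descent, 10°C/km): ΔT = +10 × 3 = +30°C → T = 18.78°C
Net change vs windward start: 18.78 − 10.9 = +7.88°C

+7.88°C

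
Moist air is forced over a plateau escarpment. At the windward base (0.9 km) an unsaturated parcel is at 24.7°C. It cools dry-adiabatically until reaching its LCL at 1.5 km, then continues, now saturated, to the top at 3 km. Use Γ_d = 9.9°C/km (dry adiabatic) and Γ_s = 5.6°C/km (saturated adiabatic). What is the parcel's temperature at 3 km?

10.36°C

Dry to 1500 m: -9.9 × 0.6 km = -5.94°C, so T = 18.76°C.
Saturated to 3000 m: -5.6 × 1.5 km = -8.4°C, so T = 10.36°C.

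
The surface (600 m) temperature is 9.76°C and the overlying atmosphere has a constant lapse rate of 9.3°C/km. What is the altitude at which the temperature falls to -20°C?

3800 m

Height above start = (9.76 − (-20)) / 9.3 = 3.2 km
Altitude = 600 m + 3200 m = 3800 m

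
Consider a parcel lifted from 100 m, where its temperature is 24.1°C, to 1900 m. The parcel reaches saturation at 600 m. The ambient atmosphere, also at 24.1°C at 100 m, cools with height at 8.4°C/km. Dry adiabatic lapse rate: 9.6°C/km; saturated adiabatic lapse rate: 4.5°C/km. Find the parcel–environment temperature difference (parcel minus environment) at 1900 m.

Parcel:
  100–600 m, dry: Δz = 0.5 km ⇒ ΔT = -4.8°C; T = 19.3°C
  600–1900 m, saturated: Δz = 1.3 km ⇒ ΔT = -5.85°C; T = 13.45°C
Environment:
  100–1900 m, environment: Δz = 1.8 km ⇒ ΔT = -15.12°C; T = 8.98°C
T_parcel − T_env = 13.45 − 8.98 = +4.47°C

+4.47°C (parcel warmer than environment)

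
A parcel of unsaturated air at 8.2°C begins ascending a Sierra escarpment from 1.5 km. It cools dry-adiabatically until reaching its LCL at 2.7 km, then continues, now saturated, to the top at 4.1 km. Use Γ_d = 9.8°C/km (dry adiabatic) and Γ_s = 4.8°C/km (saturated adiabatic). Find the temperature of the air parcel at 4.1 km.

From 1500 m to 2700 m (dry): cools by 9.8 × 1.2 = 11.76°C, giving -3.56°C.
From 2700 m to 4100 m (saturated): cools by 4.8 × 1.4 = 6.72°C, giving -10.28°C.

-10.28°C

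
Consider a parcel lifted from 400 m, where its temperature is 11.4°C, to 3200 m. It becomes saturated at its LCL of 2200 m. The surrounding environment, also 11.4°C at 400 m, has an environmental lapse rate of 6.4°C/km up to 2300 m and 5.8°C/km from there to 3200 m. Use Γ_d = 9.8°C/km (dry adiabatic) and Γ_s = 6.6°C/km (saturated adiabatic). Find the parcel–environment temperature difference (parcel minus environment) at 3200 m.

Parcel:
  Dry to 2200 m: -9.8 × 1.8 km = -17.64°C, so T = -6.24°C.
  Saturated to 3200 m: -6.6 × 1 km = -6.6°C, so T = -12.84°C.
Environment:
  Environment, lower layer to 2300 m: -6.4 × 1.9 km = -12.16°C, so T = -0.76°C.
  Environment, upper layer to 3200 m: -5.8 × 0.9 km = -5.22°C, so T = -5.98°C.
T_parcel − T_env = -12.84 − (-5.98) = -6.86°C

-6.86°C (parcel cooler than environment)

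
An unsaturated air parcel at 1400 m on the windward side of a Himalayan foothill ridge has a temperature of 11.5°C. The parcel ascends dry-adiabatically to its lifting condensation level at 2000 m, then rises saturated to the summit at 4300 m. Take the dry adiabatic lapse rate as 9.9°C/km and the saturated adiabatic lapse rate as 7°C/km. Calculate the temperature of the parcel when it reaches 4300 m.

-10.54°C

1400–2000 m, dry: Δz = 0.6 km ⇒ ΔT = -5.94°C; T = 5.56°C
2000–4300 m, saturated: Δz = 2.3 km ⇒ ΔT = -16.1°C; T = -10.54°C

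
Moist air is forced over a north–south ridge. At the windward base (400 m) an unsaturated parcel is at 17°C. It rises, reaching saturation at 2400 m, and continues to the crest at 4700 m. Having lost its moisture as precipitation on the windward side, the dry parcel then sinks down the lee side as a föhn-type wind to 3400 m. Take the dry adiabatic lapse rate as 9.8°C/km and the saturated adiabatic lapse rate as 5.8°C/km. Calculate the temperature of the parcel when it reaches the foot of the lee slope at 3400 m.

400–2400 m, dry: Δz = 2 km ⇒ ΔT = -19.6°C; T = -2.6°C
2400–4700 m, saturated: Δz = 2.3 km ⇒ ΔT = -13.34°C; T = -15.94°C
4700–3400 m, dry descent: Δz = 1.3 km ⇒ ΔT = +12.74°C; T = -3.2°C

-3.2°C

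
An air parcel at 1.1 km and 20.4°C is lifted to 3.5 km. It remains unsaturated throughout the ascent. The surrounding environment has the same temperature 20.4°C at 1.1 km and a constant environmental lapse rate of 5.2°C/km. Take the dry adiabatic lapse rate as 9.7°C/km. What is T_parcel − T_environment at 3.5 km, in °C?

Parcel:
  1100–3500 m, dry: Δz = 2.4 km ⇒ ΔT = -23.28°C; T = -2.88°C
Environment:
  1100–3500 m, environment: Δz = 2.4 km ⇒ ΔT = -12.48°C; T = 7.92°C
T_parcel − T_env = -2.88 − 7.92 = -10.8°C

-10.8°C (parcel cooler than environment)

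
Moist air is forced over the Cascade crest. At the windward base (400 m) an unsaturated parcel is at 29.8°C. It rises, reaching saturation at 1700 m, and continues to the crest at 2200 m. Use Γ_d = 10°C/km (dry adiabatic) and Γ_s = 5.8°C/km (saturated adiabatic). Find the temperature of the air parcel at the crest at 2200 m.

13.9°C

400–1700 m, dry: Δz = 1.3 km ⇒ ΔT = -13°C; T = 16.8°C
1700–2200 m, saturated: Δz = 0.5 km ⇒ ΔT = -2.9°C; T = 13.9°C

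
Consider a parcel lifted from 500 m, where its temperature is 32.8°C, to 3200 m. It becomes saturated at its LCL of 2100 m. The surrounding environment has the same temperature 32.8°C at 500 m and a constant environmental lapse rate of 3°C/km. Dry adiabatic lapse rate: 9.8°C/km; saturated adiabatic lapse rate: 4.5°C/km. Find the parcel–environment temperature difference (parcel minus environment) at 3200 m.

Parcel:
  500 → 2100 m (dry, 9.8°C/km): ΔT = -9.8 × 1.6 = -15.68°C → T = 17.12°C
  2100 → 3200 m (saturated, 4.5°C/km): ΔT = -4.5 × 1.1 = -4.95°C → T = 12.17°C
Environment:
  500 → 3200 m (environment, 3°C/km): ΔT = -3 × 2.7 = -8.1°C → T = 24.7°C
T_parcel − T_env = 12.17 − 24.7 = -12.53°C

-12.53°C (parcel cooler than environment)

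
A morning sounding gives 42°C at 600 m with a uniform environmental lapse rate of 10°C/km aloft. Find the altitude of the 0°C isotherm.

Height above start = (42 − 0) / 10 = 4.2 km
Altitude = 600 m + 4200 m = 4800 m

4800 m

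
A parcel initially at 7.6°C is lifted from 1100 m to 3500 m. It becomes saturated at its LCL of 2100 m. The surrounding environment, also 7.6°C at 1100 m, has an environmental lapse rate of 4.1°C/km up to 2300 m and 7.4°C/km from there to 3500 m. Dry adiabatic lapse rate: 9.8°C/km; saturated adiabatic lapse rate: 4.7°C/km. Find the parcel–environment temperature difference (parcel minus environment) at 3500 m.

-2.58°C (parcel cooler than environment)

Parcel:
  1100–2100 m, dry: Δz = 1 km ⇒ ΔT = -9.8°C; T = -2.2°C
  2100–3500 m, saturated: Δz = 1.4 km ⇒ ΔT = -6.58°C; T = -8.78°C
Environment:
  1100–2300 m, environment, lower layer: Δz = 1.2 km ⇒ ΔT = -4.92°C; T = 2.68°C
  2300–3500 m, environment, upper layer: Δz = 1.2 km ⇒ ΔT = -8.88°C; T = -6.2°C
T_parcel − T_env = -8.78 − (-6.2) = -2.58°C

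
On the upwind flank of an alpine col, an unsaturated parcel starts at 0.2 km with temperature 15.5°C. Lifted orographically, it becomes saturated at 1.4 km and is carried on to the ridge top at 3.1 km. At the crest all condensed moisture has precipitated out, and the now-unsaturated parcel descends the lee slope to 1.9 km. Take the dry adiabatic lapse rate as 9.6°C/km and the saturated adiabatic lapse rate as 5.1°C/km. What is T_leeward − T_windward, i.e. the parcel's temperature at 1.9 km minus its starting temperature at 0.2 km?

Dry to 1400 m: -9.6 × 1.2 km = -11.52°C, so T = 3.98°C.
Saturated to 3100 m: -5.1 × 1.7 km = -8.67°C, so T = -4.69°C.
Dry descent to 1900 m: +9.6 × 1.2 km = +11.52°C, so T = 6.83°C.
Net change vs windward start: 6.83 − 15.5 = -8.67°C

-8.67°C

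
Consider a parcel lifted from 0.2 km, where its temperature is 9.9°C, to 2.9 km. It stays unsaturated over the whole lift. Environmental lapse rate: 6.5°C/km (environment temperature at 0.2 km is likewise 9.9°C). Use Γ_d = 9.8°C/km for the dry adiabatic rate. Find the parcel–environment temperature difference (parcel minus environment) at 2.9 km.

-8.91°C (parcel cooler than environment)

Parcel:
  Dry to 2900 m: -9.8 × 2.7 km = -26.46°C, so T = -16.56°C.
Environment:
  Environment to 2900 m: -6.5 × 2.7 km = -17.55°C, so T = -7.65°C.
T_parcel − T_env = -16.56 − (-7.65) = -8.91°C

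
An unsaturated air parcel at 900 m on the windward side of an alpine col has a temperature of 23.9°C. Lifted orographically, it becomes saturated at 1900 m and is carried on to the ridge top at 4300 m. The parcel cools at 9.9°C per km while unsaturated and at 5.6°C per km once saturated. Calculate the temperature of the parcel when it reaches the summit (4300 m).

From 900 m to 1900 m (dry): cools by 9.9 × 1 = 9.9°C, giving 14°C.
From 1900 m to 4300 m (saturated): cools by 5.6 × 2.4 = 13.44°C, giving 0.56°C.

0.56°C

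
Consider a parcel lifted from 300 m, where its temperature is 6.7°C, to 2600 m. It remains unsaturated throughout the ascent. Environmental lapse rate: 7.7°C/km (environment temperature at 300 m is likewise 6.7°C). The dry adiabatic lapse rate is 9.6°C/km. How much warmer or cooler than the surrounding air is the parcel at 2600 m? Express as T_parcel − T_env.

-4.37°C (parcel cooler than environment)

Parcel:
  Dry to 2600 m: -9.6 × 2.3 km = -22.08°C, so T = -15.38°C.
Environment:
  Environment to 2600 m: -7.7 × 2.3 km = -17.71°C, so T = -11.01°C.
T_parcel − T_env = -15.38 − (-11.01) = -4.37°C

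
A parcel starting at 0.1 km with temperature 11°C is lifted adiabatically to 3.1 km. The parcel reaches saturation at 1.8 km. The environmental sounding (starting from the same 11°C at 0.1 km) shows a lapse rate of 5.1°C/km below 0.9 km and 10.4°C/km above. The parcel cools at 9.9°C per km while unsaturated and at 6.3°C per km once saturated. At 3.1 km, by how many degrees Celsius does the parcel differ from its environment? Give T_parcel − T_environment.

+1.94°C (parcel warmer than environment)

Parcel:
  From 100 m to 1800 m (dry): cools by 9.9 × 1.7 = 16.83°C, giving -5.83°C.
  From 1800 m to 3100 m (saturated): cools by 6.3 × 1.3 = 8.19°C, giving -14.02°C.
Environment:
  From 100 m to 900 m (environment, lower layer): cools by 5.1 × 0.8 = 4.08°C, giving 6.92°C.
  From 900 m to 3100 m (environment, upper layer): cools by 10.4 × 2.2 = 22.88°C, giving -15.96°C.
T_parcel − T_env = -14.02 − (-15.96) = +1.94°C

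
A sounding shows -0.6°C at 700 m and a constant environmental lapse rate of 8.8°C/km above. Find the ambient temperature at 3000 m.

Environmental to 3000 m: -8.8 × 2.3 km = -20.24°C, so T = -20.84°C.

-20.84°C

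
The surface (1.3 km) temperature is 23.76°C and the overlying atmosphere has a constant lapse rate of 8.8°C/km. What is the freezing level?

4 km

Height above start = (23.76 − 0) / 8.8 = 2.7 km
Altitude = 1300 m + 2700 m = 4000 m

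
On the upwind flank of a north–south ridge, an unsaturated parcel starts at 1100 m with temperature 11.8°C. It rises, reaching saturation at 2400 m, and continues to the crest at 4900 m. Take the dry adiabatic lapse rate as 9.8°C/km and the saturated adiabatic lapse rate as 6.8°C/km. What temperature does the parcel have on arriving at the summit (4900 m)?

-17.94°C

1100 → 2400 m (dry, 9.8°C/km): ΔT = -9.8 × 1.3 = -12.74°C → T = -0.94°C
2400 → 4900 m (saturated, 6.8°C/km): ΔT = -6.8 × 2.5 = -17°C → T = -17.94°C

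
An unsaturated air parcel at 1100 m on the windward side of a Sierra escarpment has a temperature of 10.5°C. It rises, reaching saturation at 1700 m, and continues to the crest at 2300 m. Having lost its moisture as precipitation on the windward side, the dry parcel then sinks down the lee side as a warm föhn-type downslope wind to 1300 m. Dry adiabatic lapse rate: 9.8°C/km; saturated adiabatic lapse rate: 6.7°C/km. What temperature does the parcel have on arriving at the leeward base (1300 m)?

1100–1700 m, dry: Δz = 0.6 km ⇒ ΔT = -5.88°C; T = 4.62°C
1700–2300 m, saturated: Δz = 0.6 km ⇒ ΔT = -4.02°C; T = 0.6°C
2300–1300 m, dry descent: Δz = 1 km ⇒ ΔT = +9.8°C; T = 10.4°C

10.4°C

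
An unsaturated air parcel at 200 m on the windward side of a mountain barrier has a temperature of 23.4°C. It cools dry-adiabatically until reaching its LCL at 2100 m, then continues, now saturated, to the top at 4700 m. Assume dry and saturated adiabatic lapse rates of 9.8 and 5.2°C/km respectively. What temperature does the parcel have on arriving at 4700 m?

-8.74°C

From 200 m to 2100 m (dry): cools by 9.8 × 1.9 = 18.62°C, giving 4.78°C.
From 2100 m to 4700 m (saturated): cools by 5.2 × 2.6 = 13.52°C, giving -8.74°C.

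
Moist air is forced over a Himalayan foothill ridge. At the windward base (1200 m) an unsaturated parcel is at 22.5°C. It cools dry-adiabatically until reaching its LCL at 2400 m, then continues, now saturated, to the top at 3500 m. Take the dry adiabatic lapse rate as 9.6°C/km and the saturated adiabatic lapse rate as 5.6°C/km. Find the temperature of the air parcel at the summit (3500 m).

Dry to 2400 m: -9.6 × 1.2 km = -11.52°C, so T = 10.98°C.
Saturated to 3500 m: -5.6 × 1.1 km = -6.16°C, so T = 4.82°C.

4.82°C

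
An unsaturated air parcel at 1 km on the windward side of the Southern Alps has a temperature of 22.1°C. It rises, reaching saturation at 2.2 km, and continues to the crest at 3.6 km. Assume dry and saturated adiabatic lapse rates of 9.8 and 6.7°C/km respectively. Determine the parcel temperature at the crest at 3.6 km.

1000–2200 m, dry: Δz = 1.2 km ⇒ ΔT = -11.76°C; T = 10.34°C
2200–3600 m, saturated: Δz = 1.4 km ⇒ ΔT = -9.38°C; T = 0.96°C

0.96°C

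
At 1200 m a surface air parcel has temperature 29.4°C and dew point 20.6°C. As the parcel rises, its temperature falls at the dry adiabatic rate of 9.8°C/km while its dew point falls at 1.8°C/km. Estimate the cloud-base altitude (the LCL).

T and T_d converge at 9.8 − 1.8 = 8°C per km
Height above start = (29.4 − 20.6) / 8 = 1.1 km
LCL altitude = 1200 m + 1100 m = 2300 m

2300 m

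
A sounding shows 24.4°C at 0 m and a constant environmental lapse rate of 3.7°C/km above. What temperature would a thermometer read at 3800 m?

10.34°C

From 0 m to 3800 m (environmental): cools by 3.7 × 3.8 = 14.06°C, giving 10.34°C.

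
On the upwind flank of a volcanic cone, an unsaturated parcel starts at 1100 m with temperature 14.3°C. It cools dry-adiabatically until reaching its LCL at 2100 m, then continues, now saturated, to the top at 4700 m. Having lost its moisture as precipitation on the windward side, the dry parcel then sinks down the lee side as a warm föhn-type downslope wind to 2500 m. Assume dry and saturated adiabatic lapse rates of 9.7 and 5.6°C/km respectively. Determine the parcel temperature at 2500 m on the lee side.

11.38°C

Dry to 2100 m: -9.7 × 1 km = -9.7°C, so T = 4.6°C.
Saturated to 4700 m: -5.6 × 2.6 km = -14.56°C, so T = -9.96°C.
Dry descent to 2500 m: +9.7 × 2.2 km = +21.34°C, so T = 11.38°C.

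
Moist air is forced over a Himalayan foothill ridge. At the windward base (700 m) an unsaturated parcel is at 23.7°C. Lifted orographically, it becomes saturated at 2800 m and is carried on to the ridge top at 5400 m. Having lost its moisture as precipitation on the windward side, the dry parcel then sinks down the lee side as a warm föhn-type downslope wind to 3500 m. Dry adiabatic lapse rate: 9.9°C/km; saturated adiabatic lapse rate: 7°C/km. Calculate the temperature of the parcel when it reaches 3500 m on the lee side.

From 700 m to 2800 m (dry): cools by 9.9 × 2.1 = 20.79°C, giving 2.91°C.
From 2800 m to 5400 m (saturated): cools by 7 × 2.6 = 18.2°C, giving -15.29°C.
From 5400 m to 3500 m (dry descent): warms by 9.9 × 1.9 = 18.81°C, giving 3.52°C.

3.52°C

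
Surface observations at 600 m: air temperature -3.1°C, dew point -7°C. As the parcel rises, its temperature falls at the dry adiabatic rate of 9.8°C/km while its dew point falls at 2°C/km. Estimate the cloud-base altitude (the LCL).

T and T_d converge at 9.8 − 2 = 7.8°C per km
Height above start = (-3.1 − (-7)) / 7.8 = 0.5 km
LCL altitude = 600 m + 500 m = 1100 m

1100 m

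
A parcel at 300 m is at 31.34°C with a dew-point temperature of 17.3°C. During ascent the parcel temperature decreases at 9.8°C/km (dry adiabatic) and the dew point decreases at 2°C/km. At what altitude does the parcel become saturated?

2100 m

T and T_d converge at 9.8 − 2 = 7.8°C per km
Height above start = (31.34 − 17.3) / 7.8 = 1.8 km
LCL altitude = 300 m + 1800 m = 2100 m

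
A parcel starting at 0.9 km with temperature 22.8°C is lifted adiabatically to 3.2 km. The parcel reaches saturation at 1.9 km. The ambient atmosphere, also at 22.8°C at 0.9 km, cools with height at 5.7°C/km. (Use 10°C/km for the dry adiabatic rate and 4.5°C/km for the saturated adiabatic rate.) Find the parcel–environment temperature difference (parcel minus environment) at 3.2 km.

-2.74°C (parcel cooler than environment)

Parcel:
  900–1900 m, dry: Δz = 1 km ⇒ ΔT = -10°C; T = 12.8°C
  1900–3200 m, saturated: Δz = 1.3 km ⇒ ΔT = -5.85°C; T = 6.95°C
Environment:
  900–3200 m, environment: Δz = 2.3 km ⇒ ΔT = -13.11°C; T = 9.69°C
T_parcel − T_env = 6.95 − 9.69 = -2.74°C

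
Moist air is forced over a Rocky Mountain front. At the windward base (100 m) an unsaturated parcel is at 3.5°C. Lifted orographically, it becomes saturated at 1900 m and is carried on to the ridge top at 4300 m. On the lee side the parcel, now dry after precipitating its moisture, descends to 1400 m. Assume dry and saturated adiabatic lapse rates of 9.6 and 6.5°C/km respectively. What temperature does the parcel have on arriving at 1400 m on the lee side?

Dry to 1900 m: -9.6 × 1.8 km = -17.28°C, so T = -13.78°C.
Saturated to 4300 m: -6.5 × 2.4 km = -15.6°C, so T = -29.38°C.
Dry descent to 1400 m: +9.6 × 2.9 km = +27.84°C, so T = -1.54°C.

-1.54°C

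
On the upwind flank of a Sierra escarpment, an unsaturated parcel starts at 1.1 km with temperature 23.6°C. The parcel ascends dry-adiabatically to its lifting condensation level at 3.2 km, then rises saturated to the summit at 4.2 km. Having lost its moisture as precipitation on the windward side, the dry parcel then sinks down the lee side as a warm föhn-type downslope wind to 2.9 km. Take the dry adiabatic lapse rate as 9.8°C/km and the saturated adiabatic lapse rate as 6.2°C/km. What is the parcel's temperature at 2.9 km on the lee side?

1100–3200 m, dry: Δz = 2.1 km ⇒ ΔT = -20.58°C; T = 3.02°C
3200–4200 m, saturated: Δz = 1 km ⇒ ΔT = -6.2°C; T = -3.18°C
4200–2900 m, dry descent: Δz = 1.3 km ⇒ ΔT = +12.74°C; T = 9.56°C

9.56°C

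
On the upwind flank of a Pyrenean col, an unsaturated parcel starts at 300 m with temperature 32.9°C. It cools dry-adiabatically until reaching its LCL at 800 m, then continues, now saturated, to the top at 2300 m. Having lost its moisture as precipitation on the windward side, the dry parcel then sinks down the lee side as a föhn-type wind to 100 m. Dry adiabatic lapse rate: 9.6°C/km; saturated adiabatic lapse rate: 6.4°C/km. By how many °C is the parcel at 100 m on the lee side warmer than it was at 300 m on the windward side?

+6.72°C

300 → 800 m (dry, 9.6°C/km): ΔT = -9.6 × 0.5 = -4.8°C → T = 28.1°C
800 → 2300 m (saturated, 6.4°C/km): ΔT = -6.4 × 1.5 = -9.6°C → T = 18.5°C
2300 → 100 m (dry descent, 9.6°C/km): ΔT = +9.6 × 2.2 = +21.12°C → T = 39.62°C
Net change vs windward start: 39.62 − 32.9 = +6.72°C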